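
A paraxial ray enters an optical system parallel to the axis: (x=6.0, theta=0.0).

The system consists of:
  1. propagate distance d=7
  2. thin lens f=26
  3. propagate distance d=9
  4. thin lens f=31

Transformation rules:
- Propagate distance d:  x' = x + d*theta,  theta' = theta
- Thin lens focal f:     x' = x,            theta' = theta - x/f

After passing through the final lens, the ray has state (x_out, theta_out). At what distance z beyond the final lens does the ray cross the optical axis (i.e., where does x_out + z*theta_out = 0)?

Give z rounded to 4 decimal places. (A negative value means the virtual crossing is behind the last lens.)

Answer: 10.9792

Derivation:
Initial: x=6.0000 theta=0.0000
After 1 (propagate distance d=7): x=6.0000 theta=0.0000
After 2 (thin lens f=26): x=6.0000 theta=-3/13 (≈-0.2308)
After 3 (propagate distance d=9): x=51/13 (≈3.9231) theta=-3/13 (≈-0.2308)
After 4 (thin lens f=31): x=51/13 (≈3.9231) theta=-144/403 (≈-0.3573)
z_focus = -x_out/theta_out = -(51/13)/(-144/403) = 527/48 ≈ 10.9792
Rounded to 4 decimal places: z = 10.9792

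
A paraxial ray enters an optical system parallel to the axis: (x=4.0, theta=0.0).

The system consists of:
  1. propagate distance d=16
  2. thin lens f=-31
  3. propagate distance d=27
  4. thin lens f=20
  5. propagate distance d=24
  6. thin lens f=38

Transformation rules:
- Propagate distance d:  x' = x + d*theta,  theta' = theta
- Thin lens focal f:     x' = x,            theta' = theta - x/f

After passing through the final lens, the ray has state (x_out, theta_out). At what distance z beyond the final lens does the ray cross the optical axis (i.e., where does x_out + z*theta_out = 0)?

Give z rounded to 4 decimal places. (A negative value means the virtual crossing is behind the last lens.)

Answer: 5.5697

Derivation:
Initial: x=4.0000 theta=0.0000
After 1 (propagate distance d=16): x=4.0000 theta=0.0000
After 2 (thin lens f=-31): x=4.0000 theta=4/31 (≈0.1290)
After 3 (propagate distance d=27): x=232/31 (≈7.4839) theta=4/31 (≈0.1290)
After 4 (thin lens f=20): x=232/31 (≈7.4839) theta=-38/155 (≈-0.2452)
After 5 (propagate distance d=24): x=1.6000 theta=-38/155 (≈-0.2452)
After 6 (thin lens f=38): x=1.6000 theta=-846/2945 (≈-0.2873)
z_focus = -x_out/theta_out = -(1.6000)/(-846/2945) = 2356/423 ≈ 5.5697
Rounded to 4 decimal places: z = 5.5697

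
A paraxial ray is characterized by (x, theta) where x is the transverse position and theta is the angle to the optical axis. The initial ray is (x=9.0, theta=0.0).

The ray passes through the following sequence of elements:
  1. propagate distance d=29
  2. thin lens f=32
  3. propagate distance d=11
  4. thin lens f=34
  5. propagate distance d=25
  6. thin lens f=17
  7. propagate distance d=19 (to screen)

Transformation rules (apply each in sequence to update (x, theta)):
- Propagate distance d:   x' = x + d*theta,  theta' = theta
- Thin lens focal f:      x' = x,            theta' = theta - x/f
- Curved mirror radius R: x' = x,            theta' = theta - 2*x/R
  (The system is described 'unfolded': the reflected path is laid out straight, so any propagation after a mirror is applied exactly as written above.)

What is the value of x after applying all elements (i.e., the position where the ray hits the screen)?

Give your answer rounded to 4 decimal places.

Answer: -8.0010

Derivation:
Initial: x=9.0000 theta=0.0000
After 1 (propagate distance d=29): x=9.0000 theta=0.0000
After 2 (thin lens f=32): x=9.0000 theta=-9/32 (≈-0.2813)
After 3 (propagate distance d=11): x=189/32 (≈5.9063) theta=-9/32 (≈-0.2813)
After 4 (thin lens f=34): x=189/32 (≈5.9063) theta=-495/1088 (≈-0.4550)
After 5 (propagate distance d=25): x=-5949/1088 (≈-5.4678) theta=-495/1088 (≈-0.4550)
After 6 (thin lens f=17): x=-5949/1088 (≈-5.4678) theta=-1233/9248 (≈-0.1333)
After 7 (propagate distance d=19 (to screen)): x=-147987/18496 (≈-8.0010) theta=-1233/9248 (≈-0.1333)
Rounded to 4 decimal places: x = -8.0010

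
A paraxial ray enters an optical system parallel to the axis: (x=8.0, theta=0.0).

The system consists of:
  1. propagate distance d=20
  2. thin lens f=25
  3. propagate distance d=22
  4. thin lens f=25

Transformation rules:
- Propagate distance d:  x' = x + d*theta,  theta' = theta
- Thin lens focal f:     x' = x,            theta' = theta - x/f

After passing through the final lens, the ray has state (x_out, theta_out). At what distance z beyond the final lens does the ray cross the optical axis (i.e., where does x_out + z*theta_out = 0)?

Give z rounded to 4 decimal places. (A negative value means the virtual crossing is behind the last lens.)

Answer: 2.6786

Derivation:
Initial: x=8.0000 theta=0.0000
After 1 (propagate distance d=20): x=8.0000 theta=0.0000
After 2 (thin lens f=25): x=8.0000 theta=-0.3200
After 3 (propagate distance d=22): x=0.9600 theta=-0.3200
After 4 (thin lens f=25): x=0.9600 theta=-0.3584
z_focus = -x_out/theta_out = -(0.9600)/(-0.3584) = 75/28 ≈ 2.6786
Rounded to 4 decimal places: z = 2.6786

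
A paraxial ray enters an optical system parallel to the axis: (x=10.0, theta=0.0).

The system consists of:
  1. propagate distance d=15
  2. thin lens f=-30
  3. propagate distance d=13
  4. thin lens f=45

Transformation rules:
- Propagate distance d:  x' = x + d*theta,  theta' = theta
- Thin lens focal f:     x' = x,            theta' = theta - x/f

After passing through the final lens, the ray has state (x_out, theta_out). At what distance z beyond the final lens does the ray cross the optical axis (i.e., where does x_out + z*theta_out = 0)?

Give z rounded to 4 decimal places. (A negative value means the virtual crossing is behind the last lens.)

Answer: -967.5000

Derivation:
Initial: x=10.0000 theta=0.0000
After 1 (propagate distance d=15): x=10.0000 theta=0.0000
After 2 (thin lens f=-30): x=10.0000 theta=1/3 (≈0.3333)
After 3 (propagate distance d=13): x=43/3 (≈14.3333) theta=1/3 (≈0.3333)
After 4 (thin lens f=45): x=43/3 (≈14.3333) theta=2/135 (≈0.0148)
z_focus = -x_out/theta_out = -(43/3)/(2/135) = -967.5000
Rounded to 4 decimal places: z = -967.5000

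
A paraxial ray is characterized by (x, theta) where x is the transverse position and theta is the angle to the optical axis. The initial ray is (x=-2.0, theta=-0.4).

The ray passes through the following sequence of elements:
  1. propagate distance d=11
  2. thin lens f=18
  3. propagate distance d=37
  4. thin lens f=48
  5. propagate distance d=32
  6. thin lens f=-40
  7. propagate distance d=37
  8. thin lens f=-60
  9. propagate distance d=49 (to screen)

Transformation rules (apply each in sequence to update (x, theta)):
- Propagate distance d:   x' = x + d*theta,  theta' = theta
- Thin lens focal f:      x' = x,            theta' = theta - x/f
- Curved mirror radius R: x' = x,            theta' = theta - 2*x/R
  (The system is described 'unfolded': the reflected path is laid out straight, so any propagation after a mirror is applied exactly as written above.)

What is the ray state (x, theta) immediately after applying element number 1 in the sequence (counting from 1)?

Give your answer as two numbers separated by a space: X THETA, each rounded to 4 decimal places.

Answer: -6.4000 -0.4000

Derivation:
Initial: x=-2.0000 theta=-0.4000
After 1 (propagate distance d=11): x=-6.4000 theta=-0.4000
Rounded to 4 decimal places: x = -6.4000, theta = -0.4000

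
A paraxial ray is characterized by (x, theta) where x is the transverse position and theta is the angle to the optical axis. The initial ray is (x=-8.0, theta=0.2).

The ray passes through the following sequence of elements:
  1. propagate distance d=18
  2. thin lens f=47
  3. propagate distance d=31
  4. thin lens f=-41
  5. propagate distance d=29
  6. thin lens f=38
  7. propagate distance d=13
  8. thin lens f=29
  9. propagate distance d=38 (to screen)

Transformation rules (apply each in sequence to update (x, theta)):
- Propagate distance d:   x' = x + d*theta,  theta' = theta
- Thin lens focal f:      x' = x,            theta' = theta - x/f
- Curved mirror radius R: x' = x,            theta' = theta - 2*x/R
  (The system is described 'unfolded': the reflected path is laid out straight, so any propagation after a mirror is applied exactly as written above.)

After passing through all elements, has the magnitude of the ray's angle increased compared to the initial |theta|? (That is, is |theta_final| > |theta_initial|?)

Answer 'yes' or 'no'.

Initial: x=-8.0000 theta=0.2000
After 1 (propagate distance d=18): x=-4.4000 theta=0.2000
After 2 (thin lens f=47): x=-4.4000 theta=69/235 (≈0.2936)
After 3 (propagate distance d=31): x=221/47 (≈4.7021) theta=69/235 (≈0.2936)
After 4 (thin lens f=-41): x=221/47 (≈4.7021) theta=3934/9635 (≈0.4083)
After 5 (propagate distance d=29): x=159391/9635 (≈16.5429) theta=3934/9635 (≈0.4083)
After 6 (thin lens f=38): x=159391/9635 (≈16.5429) theta=-521/19270 (≈-0.0270)
After 7 (propagate distance d=13): x=312009/19270 (≈16.1914) theta=-521/19270 (≈-0.0270)
After 8 (thin lens f=29): x=312009/19270 (≈16.1914) theta=-163559/279415 (≈-0.5854)
After 9 (propagate distance d=38 (to screen)): x=-3382223/558830 (≈-6.0523) theta=-163559/279415 (≈-0.5854)
|theta_initial|=0.2000 |theta_final|=163559/279415 (≈0.5854) -> increased

Answer: yes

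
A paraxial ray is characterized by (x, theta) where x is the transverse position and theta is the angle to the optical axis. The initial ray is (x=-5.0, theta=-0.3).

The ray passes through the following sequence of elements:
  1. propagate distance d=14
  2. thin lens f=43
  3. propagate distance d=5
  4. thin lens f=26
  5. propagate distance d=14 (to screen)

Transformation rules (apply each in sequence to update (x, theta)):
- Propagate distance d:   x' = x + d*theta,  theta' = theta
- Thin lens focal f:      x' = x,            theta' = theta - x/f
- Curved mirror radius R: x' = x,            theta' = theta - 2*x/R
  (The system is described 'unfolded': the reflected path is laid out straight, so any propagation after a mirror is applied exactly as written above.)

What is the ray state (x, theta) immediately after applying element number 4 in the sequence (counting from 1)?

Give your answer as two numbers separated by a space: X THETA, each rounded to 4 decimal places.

Initial: x=-5.0000 theta=-0.3000
After 1 (propagate distance d=14): x=-9.2000 theta=-0.3000
After 2 (thin lens f=43): x=-9.2000 theta=-37/430 (≈-0.0860)
After 3 (propagate distance d=5): x=-4141/430 (≈-9.6302) theta=-37/430 (≈-0.0860)
After 4 (thin lens f=26): x=-4141/430 (≈-9.6302) theta=3179/11180 (≈0.2843)
Rounded to 4 decimal places: x = -9.6302, theta = 0.2843

Answer: -9.6302 0.2843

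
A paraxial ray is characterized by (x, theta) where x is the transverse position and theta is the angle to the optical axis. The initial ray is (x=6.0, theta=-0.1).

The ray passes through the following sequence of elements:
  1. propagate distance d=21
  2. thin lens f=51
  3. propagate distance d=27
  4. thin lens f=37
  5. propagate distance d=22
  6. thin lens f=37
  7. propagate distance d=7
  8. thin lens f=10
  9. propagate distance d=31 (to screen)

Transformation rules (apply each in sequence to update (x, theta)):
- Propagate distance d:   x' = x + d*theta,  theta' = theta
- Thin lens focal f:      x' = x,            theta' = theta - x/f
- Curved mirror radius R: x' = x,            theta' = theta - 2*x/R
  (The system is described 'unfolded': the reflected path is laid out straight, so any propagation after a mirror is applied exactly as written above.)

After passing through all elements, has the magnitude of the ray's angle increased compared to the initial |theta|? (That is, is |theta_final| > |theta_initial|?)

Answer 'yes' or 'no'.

Initial: x=6.0000 theta=-0.1000
After 1 (propagate distance d=21): x=3.9000 theta=-0.1000
After 2 (thin lens f=51): x=3.9000 theta=-3/17 (≈-0.1765)
After 3 (propagate distance d=27): x=-147/170 (≈-0.8647) theta=-3/17 (≈-0.1765)
After 4 (thin lens f=37): x=-147/170 (≈-0.8647) theta=-963/6290 (≈-0.1531)
After 5 (propagate distance d=22): x=-5325/1258 (≈-4.2329) theta=-963/6290 (≈-0.1531)
After 6 (thin lens f=37): x=-5325/1258 (≈-4.2329) theta=-4503/116365 (≈-0.0387)
After 7 (propagate distance d=7): x=-1048167/232730 (≈-4.5038) theta=-4503/116365 (≈-0.0387)
After 8 (thin lens f=10): x=-1048167/232730 (≈-4.5038) theta=958107/2327300 (≈0.4117)
After 9 (propagate distance d=31 (to screen)): x=19219647/2327300 (≈8.2583) theta=958107/2327300 (≈0.4117)
|theta_initial|=0.1000 |theta_final|=958107/2327300 (≈0.4117) -> increased

Answer: yes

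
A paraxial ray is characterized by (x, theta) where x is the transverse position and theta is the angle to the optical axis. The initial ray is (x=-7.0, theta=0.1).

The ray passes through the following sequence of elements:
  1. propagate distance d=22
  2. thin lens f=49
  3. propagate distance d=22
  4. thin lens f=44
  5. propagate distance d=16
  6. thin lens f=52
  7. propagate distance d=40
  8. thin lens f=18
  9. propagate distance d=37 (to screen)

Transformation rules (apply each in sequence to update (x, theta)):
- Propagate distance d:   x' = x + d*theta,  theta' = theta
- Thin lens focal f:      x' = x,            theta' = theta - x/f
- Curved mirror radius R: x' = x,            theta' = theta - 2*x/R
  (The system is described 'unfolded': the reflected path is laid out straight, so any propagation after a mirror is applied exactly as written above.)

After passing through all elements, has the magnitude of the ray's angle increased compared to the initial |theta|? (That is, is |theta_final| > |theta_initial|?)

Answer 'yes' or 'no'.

Answer: yes

Derivation:
Initial: x=-7.0000 theta=0.1000
After 1 (propagate distance d=22): x=-4.8000 theta=0.1000
After 2 (thin lens f=49): x=-4.8000 theta=97/490 (≈0.1980)
After 3 (propagate distance d=22): x=-109/245 (≈-0.4449) theta=97/490 (≈0.1980)
After 4 (thin lens f=44): x=-109/245 (≈-0.4449) theta=2243/10780 (≈0.2081)
After 5 (propagate distance d=16): x=7773/2695 (≈2.8842) theta=2243/10780 (≈0.2081)
After 6 (thin lens f=52): x=7773/2695 (≈2.8842) theta=10693/70070 (≈0.1526)
After 7 (propagate distance d=40): x=44987/5005 (≈8.9884) theta=10693/70070 (≈0.1526)
After 8 (thin lens f=18): x=44987/5005 (≈8.9884) theta=-109336/315315 (≈-0.3468)
After 9 (propagate distance d=37 (to screen)): x=-1211251/315315 (≈-3.8414) theta=-109336/315315 (≈-0.3468)
|theta_initial|=0.1000 |theta_final|=109336/315315 (≈0.3468) -> increased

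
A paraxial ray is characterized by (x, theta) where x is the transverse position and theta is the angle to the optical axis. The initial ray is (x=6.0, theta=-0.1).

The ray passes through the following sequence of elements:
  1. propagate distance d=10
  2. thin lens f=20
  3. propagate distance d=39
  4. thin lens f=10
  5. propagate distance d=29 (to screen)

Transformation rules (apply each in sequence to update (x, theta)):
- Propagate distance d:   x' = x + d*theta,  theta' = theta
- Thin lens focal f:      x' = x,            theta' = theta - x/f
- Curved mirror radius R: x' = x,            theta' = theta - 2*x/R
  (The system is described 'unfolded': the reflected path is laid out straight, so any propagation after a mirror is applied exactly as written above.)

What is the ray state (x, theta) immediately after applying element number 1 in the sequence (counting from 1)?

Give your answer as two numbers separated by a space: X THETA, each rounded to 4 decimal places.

Initial: x=6.0000 theta=-0.1000
After 1 (propagate distance d=10): x=5.0000 theta=-0.1000
Rounded to 4 decimal places: x = 5.0000, theta = -0.1000

Answer: 5.0000 -0.1000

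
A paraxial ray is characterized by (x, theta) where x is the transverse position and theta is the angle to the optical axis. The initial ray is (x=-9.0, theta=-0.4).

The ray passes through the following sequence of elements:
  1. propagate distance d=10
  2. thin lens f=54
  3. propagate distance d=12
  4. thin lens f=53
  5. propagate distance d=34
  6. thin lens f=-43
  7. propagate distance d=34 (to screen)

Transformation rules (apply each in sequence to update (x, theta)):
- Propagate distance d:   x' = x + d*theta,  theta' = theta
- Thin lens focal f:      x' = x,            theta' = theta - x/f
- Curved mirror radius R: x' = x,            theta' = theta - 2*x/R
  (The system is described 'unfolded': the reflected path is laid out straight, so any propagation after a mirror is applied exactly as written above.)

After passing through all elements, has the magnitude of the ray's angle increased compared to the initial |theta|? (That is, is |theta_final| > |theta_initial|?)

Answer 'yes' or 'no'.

Answer: no

Derivation:
Initial: x=-9.0000 theta=-0.4000
After 1 (propagate distance d=10): x=-13.0000 theta=-0.4000
After 2 (thin lens f=54): x=-13.0000 theta=-43/270 (≈-0.1593)
After 3 (propagate distance d=12): x=-671/45 (≈-14.9111) theta=-43/270 (≈-0.1593)
After 4 (thin lens f=53): x=-671/45 (≈-14.9111) theta=1747/14310 (≈0.1221)
After 5 (propagate distance d=34): x=-15398/1431 (≈-10.7603) theta=1747/14310 (≈0.1221)
After 6 (thin lens f=-43): x=-15398/1431 (≈-10.7603) theta=-78859/615330 (≈-0.1282)
After 7 (propagate distance d=34 (to screen)): x=-516797/34185 (≈-15.1177) theta=-78859/615330 (≈-0.1282)
|theta_initial|=0.4000 |theta_final|=78859/615330 (≈0.1282) -> not increased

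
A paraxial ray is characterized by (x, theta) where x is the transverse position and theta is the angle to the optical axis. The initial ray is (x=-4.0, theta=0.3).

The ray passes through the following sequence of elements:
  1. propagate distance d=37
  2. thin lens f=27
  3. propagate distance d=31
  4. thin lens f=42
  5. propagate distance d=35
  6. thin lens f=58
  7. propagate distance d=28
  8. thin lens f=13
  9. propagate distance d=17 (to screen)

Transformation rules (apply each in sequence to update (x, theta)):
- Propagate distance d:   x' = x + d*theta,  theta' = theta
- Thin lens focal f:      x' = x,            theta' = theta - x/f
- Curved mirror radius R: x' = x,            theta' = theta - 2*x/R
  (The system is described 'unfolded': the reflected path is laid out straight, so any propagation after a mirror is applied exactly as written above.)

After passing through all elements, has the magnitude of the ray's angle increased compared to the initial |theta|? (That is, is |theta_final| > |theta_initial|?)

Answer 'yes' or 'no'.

Initial: x=-4.0000 theta=0.3000
After 1 (propagate distance d=37): x=7.1000 theta=0.3000
After 2 (thin lens f=27): x=7.1000 theta=1/27 (≈0.0370)
After 3 (propagate distance d=31): x=2227/270 (≈8.2481) theta=1/27 (≈0.0370)
After 4 (thin lens f=42): x=2227/270 (≈8.2481) theta=-1807/11340 (≈-0.1593)
After 5 (propagate distance d=35): x=4327/1620 (≈2.6710) theta=-1807/11340 (≈-0.1593)
After 6 (thin lens f=58): x=4327/1620 (≈2.6710) theta=-27019/131544 (≈-0.2054)
After 7 (propagate distance d=28): x=-144707/46980 (≈-3.0802) theta=-27019/131544 (≈-0.2054)
After 8 (thin lens f=13): x=-144707/46980 (≈-3.0802) theta=269663/8550360 (≈0.0315)
After 9 (propagate distance d=17 (to screen)): x=-7250801/2850120 (≈-2.5440) theta=269663/8550360 (≈0.0315)
|theta_initial|=0.3000 |theta_final|=269663/8550360 (≈0.0315) -> not increased

Answer: no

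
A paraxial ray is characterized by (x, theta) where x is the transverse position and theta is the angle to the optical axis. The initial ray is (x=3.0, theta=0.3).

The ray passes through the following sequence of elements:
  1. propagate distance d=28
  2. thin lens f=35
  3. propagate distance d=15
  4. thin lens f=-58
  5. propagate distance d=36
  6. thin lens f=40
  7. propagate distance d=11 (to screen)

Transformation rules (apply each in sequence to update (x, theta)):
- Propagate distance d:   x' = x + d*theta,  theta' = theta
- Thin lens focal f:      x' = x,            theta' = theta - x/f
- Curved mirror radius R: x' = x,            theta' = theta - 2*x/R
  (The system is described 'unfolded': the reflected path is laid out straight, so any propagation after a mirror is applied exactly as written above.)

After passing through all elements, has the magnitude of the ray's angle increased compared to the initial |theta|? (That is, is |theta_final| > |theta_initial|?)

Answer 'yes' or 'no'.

Answer: no

Derivation:
Initial: x=3.0000 theta=0.3000
After 1 (propagate distance d=28): x=11.4000 theta=0.3000
After 2 (thin lens f=35): x=11.4000 theta=-9/350 (≈-0.0257)
After 3 (propagate distance d=15): x=771/70 (≈11.0143) theta=-9/350 (≈-0.0257)
After 4 (thin lens f=-58): x=771/70 (≈11.0143) theta=3333/20300 (≈0.1642)
After 5 (propagate distance d=36): x=171789/10150 (≈16.9250) theta=3333/20300 (≈0.1642)
After 6 (thin lens f=40): x=171789/10150 (≈16.9250) theta=-105129/406000 (≈-0.2589)
After 7 (propagate distance d=11 (to screen)): x=5715141/406000 (≈14.0767) theta=-105129/406000 (≈-0.2589)
|theta_initial|=0.3000 |theta_final|=105129/406000 (≈0.2589) -> not increased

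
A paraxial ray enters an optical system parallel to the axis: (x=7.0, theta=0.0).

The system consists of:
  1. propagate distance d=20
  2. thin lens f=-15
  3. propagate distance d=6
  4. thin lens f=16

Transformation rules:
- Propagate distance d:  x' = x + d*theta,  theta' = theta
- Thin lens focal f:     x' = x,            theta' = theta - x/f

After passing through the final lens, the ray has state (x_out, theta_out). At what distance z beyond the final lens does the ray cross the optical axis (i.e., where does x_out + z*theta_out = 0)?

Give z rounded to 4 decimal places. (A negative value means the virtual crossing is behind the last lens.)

Initial: x=7.0000 theta=0.0000
After 1 (propagate distance d=20): x=7.0000 theta=0.0000
After 2 (thin lens f=-15): x=7.0000 theta=7/15 (≈0.4667)
After 3 (propagate distance d=6): x=9.8000 theta=7/15 (≈0.4667)
After 4 (thin lens f=16): x=9.8000 theta=-7/48 (≈-0.1458)
z_focus = -x_out/theta_out = -(9.8000)/(-7/48) = 67.2000
Rounded to 4 decimal places: z = 67.2000

Answer: 67.2000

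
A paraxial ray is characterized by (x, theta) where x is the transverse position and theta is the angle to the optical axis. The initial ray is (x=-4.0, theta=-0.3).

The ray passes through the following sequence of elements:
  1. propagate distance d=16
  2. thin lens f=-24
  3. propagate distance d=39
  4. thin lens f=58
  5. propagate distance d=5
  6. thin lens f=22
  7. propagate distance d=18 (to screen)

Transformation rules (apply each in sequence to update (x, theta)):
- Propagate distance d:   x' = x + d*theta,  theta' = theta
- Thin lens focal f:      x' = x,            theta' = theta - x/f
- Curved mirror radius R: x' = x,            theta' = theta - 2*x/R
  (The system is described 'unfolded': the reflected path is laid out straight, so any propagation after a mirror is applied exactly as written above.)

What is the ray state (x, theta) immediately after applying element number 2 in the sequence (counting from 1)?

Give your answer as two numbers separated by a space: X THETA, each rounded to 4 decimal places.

Answer: -8.8000 -0.6667

Derivation:
Initial: x=-4.0000 theta=-0.3000
After 1 (propagate distance d=16): x=-8.8000 theta=-0.3000
After 2 (thin lens f=-24): x=-8.8000 theta=-2/3 (≈-0.6667)
Rounded to 4 decimal places: x = -8.8000, theta = -0.6667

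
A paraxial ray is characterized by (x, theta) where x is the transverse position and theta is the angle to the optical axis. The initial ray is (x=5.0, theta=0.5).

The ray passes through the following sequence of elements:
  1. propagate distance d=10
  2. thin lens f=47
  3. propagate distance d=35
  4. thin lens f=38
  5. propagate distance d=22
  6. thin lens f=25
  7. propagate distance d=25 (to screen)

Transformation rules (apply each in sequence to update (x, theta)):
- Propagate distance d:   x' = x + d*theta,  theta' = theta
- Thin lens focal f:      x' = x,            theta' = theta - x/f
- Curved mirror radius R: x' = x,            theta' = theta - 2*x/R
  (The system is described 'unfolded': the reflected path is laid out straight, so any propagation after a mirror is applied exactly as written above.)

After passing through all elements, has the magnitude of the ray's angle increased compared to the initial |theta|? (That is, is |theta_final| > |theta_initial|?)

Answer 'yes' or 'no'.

Initial: x=5.0000 theta=0.5000
After 1 (propagate distance d=10): x=10.0000 theta=0.5000
After 2 (thin lens f=47): x=10.0000 theta=27/94 (≈0.2872)
After 3 (propagate distance d=35): x=1885/94 (≈20.0532) theta=27/94 (≈0.2872)
After 4 (thin lens f=38): x=1885/94 (≈20.0532) theta=-859/3572 (≈-0.2405)
After 5 (propagate distance d=22): x=13183/893 (≈14.7626) theta=-859/3572 (≈-0.2405)
After 6 (thin lens f=25): x=13183/893 (≈14.7626) theta=-74207/89300 (≈-0.8310)
After 7 (propagate distance d=25 (to screen)): x=-21475/3572 (≈-6.0120) theta=-74207/89300 (≈-0.8310)
|theta_initial|=0.5000 |theta_final|=74207/89300 (≈0.8310) -> increased

Answer: yes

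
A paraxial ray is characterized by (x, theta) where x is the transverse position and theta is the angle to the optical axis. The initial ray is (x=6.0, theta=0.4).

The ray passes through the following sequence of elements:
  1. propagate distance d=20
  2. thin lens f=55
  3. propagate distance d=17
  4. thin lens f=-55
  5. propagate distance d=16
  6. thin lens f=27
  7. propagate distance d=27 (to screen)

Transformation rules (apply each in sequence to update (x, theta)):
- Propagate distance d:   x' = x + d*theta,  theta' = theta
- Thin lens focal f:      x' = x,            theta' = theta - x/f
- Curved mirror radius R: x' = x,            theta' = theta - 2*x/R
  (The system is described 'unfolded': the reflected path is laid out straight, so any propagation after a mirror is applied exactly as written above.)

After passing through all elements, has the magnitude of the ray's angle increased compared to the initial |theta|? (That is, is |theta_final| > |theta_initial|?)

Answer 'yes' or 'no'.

Answer: yes

Derivation:
Initial: x=6.0000 theta=0.4000
After 1 (propagate distance d=20): x=14.0000 theta=0.4000
After 2 (thin lens f=55): x=14.0000 theta=8/55 (≈0.1455)
After 3 (propagate distance d=17): x=906/55 (≈16.4727) theta=8/55 (≈0.1455)
After 4 (thin lens f=-55): x=906/55 (≈16.4727) theta=1346/3025 (≈0.4450)
After 5 (propagate distance d=16): x=71366/3025 (≈23.5921) theta=1346/3025 (≈0.4450)
After 6 (thin lens f=27): x=71366/3025 (≈23.5921) theta=-3184/7425 (≈-0.4288)
After 7 (propagate distance d=27 (to screen)): x=36342/3025 (≈12.0139) theta=-3184/7425 (≈-0.4288)
|theta_initial|=0.4000 |theta_final|=3184/7425 (≈0.4288) -> increased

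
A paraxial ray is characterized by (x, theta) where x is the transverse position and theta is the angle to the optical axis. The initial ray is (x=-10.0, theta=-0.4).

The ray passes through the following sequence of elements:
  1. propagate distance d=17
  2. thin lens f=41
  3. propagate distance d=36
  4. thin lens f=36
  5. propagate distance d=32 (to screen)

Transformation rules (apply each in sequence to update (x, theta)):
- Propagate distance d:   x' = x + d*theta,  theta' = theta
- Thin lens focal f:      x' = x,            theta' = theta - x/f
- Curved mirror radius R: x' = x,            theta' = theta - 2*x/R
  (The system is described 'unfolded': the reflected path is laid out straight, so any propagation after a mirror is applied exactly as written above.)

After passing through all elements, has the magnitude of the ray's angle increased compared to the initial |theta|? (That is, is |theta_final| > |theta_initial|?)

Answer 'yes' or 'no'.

Initial: x=-10.0000 theta=-0.4000
After 1 (propagate distance d=17): x=-16.8000 theta=-0.4000
After 2 (thin lens f=41): x=-16.8000 theta=2/205 (≈0.0098)
After 3 (propagate distance d=36): x=-3372/205 (≈-16.4488) theta=2/205 (≈0.0098)
After 4 (thin lens f=36): x=-3372/205 (≈-16.4488) theta=7/15 (≈0.4667)
After 5 (propagate distance d=32 (to screen)): x=-932/615 (≈-1.5154) theta=7/15 (≈0.4667)
|theta_initial|=0.4000 |theta_final|=7/15 (≈0.4667) -> increased

Answer: yes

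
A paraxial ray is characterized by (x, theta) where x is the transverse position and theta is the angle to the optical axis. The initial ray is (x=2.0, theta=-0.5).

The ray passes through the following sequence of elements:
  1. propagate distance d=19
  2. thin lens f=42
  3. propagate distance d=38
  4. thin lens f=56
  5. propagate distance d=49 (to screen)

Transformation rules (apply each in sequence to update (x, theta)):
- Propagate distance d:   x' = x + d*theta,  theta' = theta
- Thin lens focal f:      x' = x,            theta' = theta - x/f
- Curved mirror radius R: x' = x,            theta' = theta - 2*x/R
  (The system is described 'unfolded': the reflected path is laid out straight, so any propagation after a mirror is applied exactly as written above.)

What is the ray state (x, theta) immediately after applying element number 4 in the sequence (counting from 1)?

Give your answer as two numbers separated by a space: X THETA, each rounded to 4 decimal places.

Initial: x=2.0000 theta=-0.5000
After 1 (propagate distance d=19): x=-7.5000 theta=-0.5000
After 2 (thin lens f=42): x=-7.5000 theta=-9/28 (≈-0.3214)
After 3 (propagate distance d=38): x=-138/7 (≈-19.7143) theta=-9/28 (≈-0.3214)
After 4 (thin lens f=56): x=-138/7 (≈-19.7143) theta=3/98 (≈0.0306)
Rounded to 4 decimal places: x = -19.7143, theta = 0.0306

Answer: -19.7143 0.0306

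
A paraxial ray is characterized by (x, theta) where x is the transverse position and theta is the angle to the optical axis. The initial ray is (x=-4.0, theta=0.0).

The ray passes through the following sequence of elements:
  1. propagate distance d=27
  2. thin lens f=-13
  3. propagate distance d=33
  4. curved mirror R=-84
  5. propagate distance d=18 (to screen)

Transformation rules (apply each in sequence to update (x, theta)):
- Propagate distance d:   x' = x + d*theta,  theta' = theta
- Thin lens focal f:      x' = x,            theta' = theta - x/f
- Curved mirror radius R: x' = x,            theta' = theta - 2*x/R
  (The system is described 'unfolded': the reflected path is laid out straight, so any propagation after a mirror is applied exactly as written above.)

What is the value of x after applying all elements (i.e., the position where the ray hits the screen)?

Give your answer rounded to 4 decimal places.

Answer: -25.7582

Derivation:
Initial: x=-4.0000 theta=0.0000
After 1 (propagate distance d=27): x=-4.0000 theta=0.0000
After 2 (thin lens f=-13): x=-4.0000 theta=-4/13 (≈-0.3077)
After 3 (propagate distance d=33): x=-184/13 (≈-14.1538) theta=-4/13 (≈-0.3077)
After 4 (curved mirror R=-84): x=-184/13 (≈-14.1538) theta=-176/273 (≈-0.6447)
After 5 (propagate distance d=18 (to screen)): x=-2344/91 (≈-25.7582) theta=-176/273 (≈-0.6447)
Rounded to 4 decimal places: x = -25.7582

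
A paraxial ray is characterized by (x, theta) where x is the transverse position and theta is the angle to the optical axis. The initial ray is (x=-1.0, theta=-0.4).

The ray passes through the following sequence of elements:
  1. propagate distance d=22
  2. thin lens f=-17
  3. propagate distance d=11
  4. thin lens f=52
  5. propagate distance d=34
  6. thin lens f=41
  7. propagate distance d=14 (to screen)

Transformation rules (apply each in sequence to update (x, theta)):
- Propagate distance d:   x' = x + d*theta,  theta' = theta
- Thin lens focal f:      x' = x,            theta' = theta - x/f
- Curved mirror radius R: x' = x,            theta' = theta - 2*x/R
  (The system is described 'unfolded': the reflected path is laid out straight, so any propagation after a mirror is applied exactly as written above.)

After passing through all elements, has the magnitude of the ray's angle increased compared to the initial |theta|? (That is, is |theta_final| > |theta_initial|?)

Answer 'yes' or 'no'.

Initial: x=-1.0000 theta=-0.4000
After 1 (propagate distance d=22): x=-9.8000 theta=-0.4000
After 2 (thin lens f=-17): x=-9.8000 theta=-83/85 (≈-0.9765)
After 3 (propagate distance d=11): x=-1746/85 (≈-20.5412) theta=-83/85 (≈-0.9765)
After 4 (thin lens f=52): x=-1746/85 (≈-20.5412) theta=-257/442 (≈-0.5814)
After 5 (propagate distance d=34): x=-44543/1105 (≈-40.3104) theta=-257/442 (≈-0.5814)
After 6 (thin lens f=41): x=-44543/1105 (≈-40.3104) theta=36401/90610 (≈0.4017)
After 7 (propagate distance d=14 (to screen)): x=-1571456/45305 (≈-34.6861) theta=36401/90610 (≈0.4017)
|theta_initial|=0.4000 |theta_final|=36401/90610 (≈0.4017) -> increased

Answer: yes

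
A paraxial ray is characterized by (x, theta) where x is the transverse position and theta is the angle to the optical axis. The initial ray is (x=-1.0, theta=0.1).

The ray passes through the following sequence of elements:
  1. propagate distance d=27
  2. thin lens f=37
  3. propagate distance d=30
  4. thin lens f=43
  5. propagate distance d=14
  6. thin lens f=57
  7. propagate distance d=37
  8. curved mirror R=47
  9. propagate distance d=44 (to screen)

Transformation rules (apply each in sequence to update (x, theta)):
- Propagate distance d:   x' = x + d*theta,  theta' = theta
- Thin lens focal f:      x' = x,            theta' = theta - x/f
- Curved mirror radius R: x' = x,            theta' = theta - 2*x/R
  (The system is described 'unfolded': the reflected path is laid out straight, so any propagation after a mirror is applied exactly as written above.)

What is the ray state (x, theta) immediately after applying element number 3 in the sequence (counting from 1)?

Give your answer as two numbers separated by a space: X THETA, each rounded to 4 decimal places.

Answer: 3.3216 0.0541

Derivation:
Initial: x=-1.0000 theta=0.1000
After 1 (propagate distance d=27): x=1.7000 theta=0.1000
After 2 (thin lens f=37): x=1.7000 theta=2/37 (≈0.0541)
After 3 (propagate distance d=30): x=1229/370 (≈3.3216) theta=2/37 (≈0.0541)
Rounded to 4 decimal places: x = 3.3216, theta = 0.0541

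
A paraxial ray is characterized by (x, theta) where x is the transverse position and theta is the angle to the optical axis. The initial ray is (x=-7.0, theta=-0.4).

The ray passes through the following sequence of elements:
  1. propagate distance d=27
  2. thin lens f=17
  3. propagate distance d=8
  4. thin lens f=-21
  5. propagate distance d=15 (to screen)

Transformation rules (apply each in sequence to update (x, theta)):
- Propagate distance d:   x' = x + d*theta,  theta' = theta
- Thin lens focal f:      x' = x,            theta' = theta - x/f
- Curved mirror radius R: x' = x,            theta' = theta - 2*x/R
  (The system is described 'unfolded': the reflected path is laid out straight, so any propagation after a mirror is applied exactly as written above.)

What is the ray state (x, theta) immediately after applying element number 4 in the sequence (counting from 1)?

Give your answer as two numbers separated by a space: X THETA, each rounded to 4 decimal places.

Initial: x=-7.0000 theta=-0.4000
After 1 (propagate distance d=27): x=-17.8000 theta=-0.4000
After 2 (thin lens f=17): x=-17.8000 theta=11/17 (≈0.6471)
After 3 (propagate distance d=8): x=-1073/85 (≈-12.6235) theta=11/17 (≈0.6471)
After 4 (thin lens f=-21): x=-1073/85 (≈-12.6235) theta=82/1785 (≈0.0459)
Rounded to 4 decimal places: x = -12.6235, theta = 0.0459

Answer: -12.6235 0.0459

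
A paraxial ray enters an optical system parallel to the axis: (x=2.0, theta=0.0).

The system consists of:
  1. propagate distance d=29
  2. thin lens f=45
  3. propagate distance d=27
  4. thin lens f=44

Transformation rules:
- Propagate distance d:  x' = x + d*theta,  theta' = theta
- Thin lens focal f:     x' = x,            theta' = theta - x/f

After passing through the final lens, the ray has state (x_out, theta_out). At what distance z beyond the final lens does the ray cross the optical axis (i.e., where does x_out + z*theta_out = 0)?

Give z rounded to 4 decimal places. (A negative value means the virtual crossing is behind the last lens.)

Initial: x=2.0000 theta=0.0000
After 1 (propagate distance d=29): x=2.0000 theta=0.0000
After 2 (thin lens f=45): x=2.0000 theta=-2/45 (≈-0.0444)
After 3 (propagate distance d=27): x=0.8000 theta=-2/45 (≈-0.0444)
After 4 (thin lens f=44): x=0.8000 theta=-31/495 (≈-0.0626)
z_focus = -x_out/theta_out = -(0.8000)/(-31/495) = 396/31 ≈ 12.7742
Rounded to 4 decimal places: z = 12.7742

Answer: 12.7742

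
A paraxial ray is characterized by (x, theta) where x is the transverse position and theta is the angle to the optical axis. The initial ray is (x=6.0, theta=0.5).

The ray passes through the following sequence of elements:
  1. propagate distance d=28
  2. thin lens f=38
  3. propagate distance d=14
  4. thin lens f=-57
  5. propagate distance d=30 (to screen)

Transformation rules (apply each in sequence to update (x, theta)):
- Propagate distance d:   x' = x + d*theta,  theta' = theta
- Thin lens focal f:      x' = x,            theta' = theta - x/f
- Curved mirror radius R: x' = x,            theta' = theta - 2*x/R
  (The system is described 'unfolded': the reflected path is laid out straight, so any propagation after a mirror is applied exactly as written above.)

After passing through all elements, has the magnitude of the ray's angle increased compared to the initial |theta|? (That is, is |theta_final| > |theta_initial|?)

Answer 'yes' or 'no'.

Answer: no

Derivation:
Initial: x=6.0000 theta=0.5000
After 1 (propagate distance d=28): x=20.0000 theta=0.5000
After 2 (thin lens f=38): x=20.0000 theta=-1/38 (≈-0.0263)
After 3 (propagate distance d=14): x=373/19 (≈19.6316) theta=-1/38 (≈-0.0263)
After 4 (thin lens f=-57): x=373/19 (≈19.6316) theta=689/2166 (≈0.3181)
After 5 (propagate distance d=30 (to screen)): x=10532/361 (≈29.1745) theta=689/2166 (≈0.3181)
|theta_initial|=0.5000 |theta_final|=689/2166 (≈0.3181) -> not increased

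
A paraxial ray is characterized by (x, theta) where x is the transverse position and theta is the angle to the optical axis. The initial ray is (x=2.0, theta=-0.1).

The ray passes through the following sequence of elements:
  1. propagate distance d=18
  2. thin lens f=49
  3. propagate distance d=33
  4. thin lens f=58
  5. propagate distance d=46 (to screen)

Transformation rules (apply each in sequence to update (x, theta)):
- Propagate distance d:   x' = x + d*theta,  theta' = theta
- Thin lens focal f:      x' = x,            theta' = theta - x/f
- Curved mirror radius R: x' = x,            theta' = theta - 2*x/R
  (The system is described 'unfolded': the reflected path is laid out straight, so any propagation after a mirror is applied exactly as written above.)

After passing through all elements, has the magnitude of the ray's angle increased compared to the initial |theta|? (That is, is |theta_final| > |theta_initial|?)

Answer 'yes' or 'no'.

Answer: no

Derivation:
Initial: x=2.0000 theta=-0.1000
After 1 (propagate distance d=18): x=0.2000 theta=-0.1000
After 2 (thin lens f=49): x=0.2000 theta=-51/490 (≈-0.1041)
After 3 (propagate distance d=33): x=-317/98 (≈-3.2347) theta=-51/490 (≈-0.1041)
After 4 (thin lens f=58): x=-317/98 (≈-3.2347) theta=-1373/28420 (≈-0.0483)
After 5 (propagate distance d=46 (to screen)): x=-38772/7105 (≈-5.4570) theta=-1373/28420 (≈-0.0483)
|theta_initial|=0.1000 |theta_final|=1373/28420 (≈0.0483) -> not increased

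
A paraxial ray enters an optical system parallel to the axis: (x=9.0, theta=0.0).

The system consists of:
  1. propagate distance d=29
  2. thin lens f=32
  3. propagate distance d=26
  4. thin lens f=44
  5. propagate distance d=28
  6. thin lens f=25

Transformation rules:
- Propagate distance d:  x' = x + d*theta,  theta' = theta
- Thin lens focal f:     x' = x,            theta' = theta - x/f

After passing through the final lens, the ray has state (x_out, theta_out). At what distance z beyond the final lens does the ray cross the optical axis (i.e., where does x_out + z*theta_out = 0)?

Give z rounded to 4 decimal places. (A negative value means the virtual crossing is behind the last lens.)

Answer: -249.1228

Derivation:
Initial: x=9.0000 theta=0.0000
After 1 (propagate distance d=29): x=9.0000 theta=0.0000
After 2 (thin lens f=32): x=9.0000 theta=-9/32 (≈-0.2813)
After 3 (propagate distance d=26): x=1.6875 theta=-9/32 (≈-0.2813)
After 4 (thin lens f=44): x=1.6875 theta=-225/704 (≈-0.3196)
After 5 (propagate distance d=28): x=-639/88 (≈-7.2614) theta=-225/704 (≈-0.3196)
After 6 (thin lens f=25): x=-639/88 (≈-7.2614) theta=-513/17600 (≈-0.0291)
z_focus = -x_out/theta_out = -(-639/88)/(-513/17600) = -14200/57 ≈ -249.1228
Rounded to 4 decimal places: z = -249.1228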